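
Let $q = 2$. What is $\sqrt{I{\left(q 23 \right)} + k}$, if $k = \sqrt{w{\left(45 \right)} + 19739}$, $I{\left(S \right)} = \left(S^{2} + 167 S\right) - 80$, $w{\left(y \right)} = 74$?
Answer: $\sqrt{9718 + \sqrt{19813}} \approx 99.291$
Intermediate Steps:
$I{\left(S \right)} = -80 + S^{2} + 167 S$
$k = \sqrt{19813}$ ($k = \sqrt{74 + 19739} = \sqrt{19813} \approx 140.76$)
$\sqrt{I{\left(q 23 \right)} + k} = \sqrt{\left(-80 + \left(2 \cdot 23\right)^{2} + 167 \cdot 2 \cdot 23\right) + \sqrt{19813}} = \sqrt{\left(-80 + 46^{2} + 167 \cdot 46\right) + \sqrt{19813}} = \sqrt{\left(-80 + 2116 + 7682\right) + \sqrt{19813}} = \sqrt{9718 + \sqrt{19813}}$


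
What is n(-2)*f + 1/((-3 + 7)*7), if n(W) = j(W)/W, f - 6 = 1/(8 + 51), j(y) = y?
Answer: 9999/1652 ≈ 6.0527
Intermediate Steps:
f = 355/59 (f = 6 + 1/(8 + 51) = 6 + 1/59 = 355/59 ≈ 6.0170)
n(W) = 1 (n(W) = W/W = 1)
n(-2)*f + 1/((-3 + 7)*7) = 1*(355/59) + 1/((-3 + 7)*7) = 355/59 + 1/(4*7) = 355/59 + 1/28 = 9999/1652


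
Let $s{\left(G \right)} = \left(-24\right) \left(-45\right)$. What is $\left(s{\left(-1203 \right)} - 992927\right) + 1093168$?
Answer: $101321$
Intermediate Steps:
$s{\left(G \right)} = 1080$
$\left(s{\left(-1203 \right)} - 992927\right) + 1093168 = \left(1080 - 992927\right) + 1093168 = -991847 + 1093168 = 101321$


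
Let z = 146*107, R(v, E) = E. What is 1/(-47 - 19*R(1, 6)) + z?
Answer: 2515141/161 ≈ 15622.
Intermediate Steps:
z = 15622
1/(-47 - 19*R(1, 6)) + z = 1/(-47 - 19*6) + 15622 = 1/(-47 - 114) + 15622 = 1/(-161) + 15622 = -1/161 + 15622 = 2515141/161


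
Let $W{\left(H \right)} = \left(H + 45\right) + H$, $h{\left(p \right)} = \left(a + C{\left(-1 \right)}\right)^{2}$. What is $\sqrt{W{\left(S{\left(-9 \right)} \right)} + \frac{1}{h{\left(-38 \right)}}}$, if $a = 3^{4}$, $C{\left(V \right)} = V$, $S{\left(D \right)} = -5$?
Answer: $\frac{3 \sqrt{24889}}{80} \approx 5.9161$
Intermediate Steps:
$a = 81$
$h{\left(p \right)} = 6400$ ($h{\left(p \right)} = \left(81 - 1\right)^{2} = 80^{2} = 6400$)
$W{\left(H \right)} = 45 + 2 H$ ($W{\left(H \right)} = \left(45 + H\right) + H = 45 + 2 H$)
$\sqrt{W{\left(S{\left(-9 \right)} \right)} + \frac{1}{h{\left(-38 \right)}}} = \sqrt{\left(45 + 2 \left(-5\right)\right) + \frac{1}{6400}} = \sqrt{\left(45 - 10\right) + \frac{1}{6400}} = \sqrt{35 + \frac{1}{6400}} = \sqrt{\frac{224001}{6400}} = \frac{3 \sqrt{24889}}{80}$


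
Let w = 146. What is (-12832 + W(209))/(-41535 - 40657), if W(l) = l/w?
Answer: 1873263/12000032 ≈ 0.15610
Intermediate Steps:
W(l) = l/146
(-12832 + W(209))/(-41535 - 40657) = (-12832 + (1/146)*209)/(-41535 - 40657) = (-12832 + 209/146)/(-82192) = -1873263/146*(-1/82192) = 1873263/12000032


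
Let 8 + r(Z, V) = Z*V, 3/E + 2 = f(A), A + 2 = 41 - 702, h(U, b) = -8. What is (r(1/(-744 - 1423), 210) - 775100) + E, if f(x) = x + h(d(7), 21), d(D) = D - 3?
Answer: -1130410679059/1458391 ≈ -7.7511e+5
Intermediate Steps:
d(D) = -3 + D
A = -663 (A = -2 + (41 - 702) = -2 - 661 = -663)
f(x) = -8 + x (f(x) = x - 8 = -8 + x)
E = -3/673 (E = 3/(-2 + (-8 - 663)) = 3/(-2 - 671) = 3/(-673) = 3*(-1/673) = -3/673 ≈ -0.0044577)
r(Z, V) = -8 + V*Z (r(Z, V) = -8 + Z*V = -8 + V*Z)
(r(1/(-744 - 1423), 210) - 775100) + E = ((-8 + 210/(-744 - 1423)) - 775100) - 3/673 = ((-8 + 210/(-2167)) - 775100) - 3/673 = ((-8 + 210*(-1/2167)) - 775100) - 3/673 = ((-8 - 210/2167) - 775100) - 3/673 = (-17546/2167 - 775100) - 3/673 = -1679659246/2167 - 3/673 = -1130410679059/1458391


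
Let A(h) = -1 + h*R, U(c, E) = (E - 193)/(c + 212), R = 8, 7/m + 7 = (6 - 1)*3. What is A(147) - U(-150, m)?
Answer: 584337/496 ≈ 1178.1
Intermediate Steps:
m = 7/8 (m = 7/(-7 + (6 - 1)*3) = 7/(-7 + 5*3) = 7/(-7 + 15) = 7/8 ≈ 0.87500)
U(c, E) = (-193 + E)/(212 + c)
A(h) = -1 + 8*h (A(h) = -1 + h*8 = -1 + 8*h)
A(147) - U(-150, m) = (-1 + 8*147) - (-193 + 7/8)/(212 - 150) = (-1 + 1176) - (-1537)/(62*8) = 1175 - (-1537)/(62*8) = 1175 - 1*(-1537/496) = 1175 + 1537/496 = 584337/496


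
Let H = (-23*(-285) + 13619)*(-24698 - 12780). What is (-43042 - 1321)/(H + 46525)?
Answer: 44363/756034647 ≈ 5.8679e-5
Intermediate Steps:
H = -756081172 (H = (6555 + 13619)*(-37478) = 20174*(-37478) = -756081172)
(-43042 - 1321)/(H + 46525) = (-43042 - 1321)/(-756081172 + 46525) = -44363/(-756034647) = -44363*(-1/756034647) = 44363/756034647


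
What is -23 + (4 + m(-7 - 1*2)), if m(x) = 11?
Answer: -8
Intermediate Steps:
-23 + (4 + m(-7 - 1*2)) = -23 + (4 + 11) = -23 + 15 = -8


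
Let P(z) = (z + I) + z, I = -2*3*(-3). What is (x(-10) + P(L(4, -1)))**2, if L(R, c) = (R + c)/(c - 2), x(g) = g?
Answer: 36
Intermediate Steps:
I = 18 (I = -6*(-3) = 18)
L(R, c) = (R + c)/(-2 + c)
P(z) = 18 + 2*z (P(z) = (z + 18) + z = (18 + z) + z = 18 + 2*z)
(x(-10) + P(L(4, -1)))**2 = (-10 + (18 + 2*((4 - 1)/(-2 - 1))))**2 = (-10 + (18 + 2*(3/(-3))))**2 = (-10 + (18 + 2*(-1/3*3)))**2 = (-10 + (18 + 2*(-1)))**2 = (-10 + (18 - 2))**2 = (-10 + 16)**2 = 6**2 = 36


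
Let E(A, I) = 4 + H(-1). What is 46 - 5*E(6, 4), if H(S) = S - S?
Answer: 26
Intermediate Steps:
H(S) = 0
E(A, I) = 4 (E(A, I) = 4 + 0 = 4)
46 - 5*E(6, 4) = 46 - 5*4 = 46 - 20 = 26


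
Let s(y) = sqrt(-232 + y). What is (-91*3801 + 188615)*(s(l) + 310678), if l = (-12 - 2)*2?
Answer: -48862193128 - 314552*I*sqrt(65) ≈ -4.8862e+10 - 2.536e+6*I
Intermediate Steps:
l = -28 (l = -14*2 = -28)
(-91*3801 + 188615)*(s(l) + 310678) = (-91*3801 + 188615)*(sqrt(-232 - 28) + 310678) = (-345891 + 188615)*(sqrt(-260) + 310678) = -157276*(2*I*sqrt(65) + 310678) = -157276*(310678 + 2*I*sqrt(65)) = -48862193128 - 314552*I*sqrt(65)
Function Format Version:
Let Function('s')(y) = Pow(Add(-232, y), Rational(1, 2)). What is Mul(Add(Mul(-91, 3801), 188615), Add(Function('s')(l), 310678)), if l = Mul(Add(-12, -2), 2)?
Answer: Add(-48862193128, Mul(-314552, I, Pow(65, Rational(1, 2)))) ≈ Add(-4.8862e+10, Mul(-2.5360e+6, I))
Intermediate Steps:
l = -28 (l = Mul(-14, 2) = -28)
Mul(Add(Mul(-91, 3801), 188615), Add(Function('s')(l), 310678)) = Mul(Add(Mul(-91, 3801), 188615), Add(Pow(Add(-232, -28), Rational(1, 2)), 310678)) = Mul(Add(-345891, 188615), Add(Pow(-260, Rational(1, 2)), 310678)) = Mul(-157276, Add(Mul(2, I, Pow(65, Rational(1, 2))), 310678)) = Mul(-157276, Add(310678, Mul(2, I, Pow(65, Rational(1, 2))))) = Add(-48862193128, Mul(-314552, I, Pow(65, Rational(1, 2))))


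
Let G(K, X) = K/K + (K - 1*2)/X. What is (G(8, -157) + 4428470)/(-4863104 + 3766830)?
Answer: -695269941/172115018 ≈ -4.0396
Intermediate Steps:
G(K, X) = 1 + (-2 + K)/X (G(K, X) = 1 + (K - 2)/X = 1 + (-2 + K)/X)
(G(8, -157) + 4428470)/(-4863104 + 3766830) = ((-2 + 8 - 157)/(-157) + 4428470)/(-4863104 + 3766830) = (-1/157*(-151) + 4428470)/(-1096274) = (151/157 + 4428470)*(-1/1096274) = (695269941/157)*(-1/1096274) = -695269941/172115018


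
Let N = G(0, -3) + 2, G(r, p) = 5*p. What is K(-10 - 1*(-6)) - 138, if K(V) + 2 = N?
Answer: -153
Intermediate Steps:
N = -13 (N = 5*(-3) + 2 = -15 + 2 = -13)
K(V) = -15 (K(V) = -2 - 13 = -15)
K(-10 - 1*(-6)) - 138 = -15 - 138 = -153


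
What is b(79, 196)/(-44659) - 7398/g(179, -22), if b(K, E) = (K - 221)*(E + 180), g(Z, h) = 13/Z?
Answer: -832938442/8177 ≈ -1.0186e+5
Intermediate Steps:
b(K, E) = (-221 + K)*(180 + E)
b(79, 196)/(-44659) - 7398/g(179, -22) = (-39780 - 221*196 + 180*79 + 196*79)/(-44659) - 7398/(13/179) = (-39780 - 43316 + 14220 + 15484)*(-1/44659) - 7398/(13*(1/179)) = -53392*(-1/44659) - 7398/13/179 = 752/629 - 7398*179/13 = 752/629 - 1324242/13 = -832938442/8177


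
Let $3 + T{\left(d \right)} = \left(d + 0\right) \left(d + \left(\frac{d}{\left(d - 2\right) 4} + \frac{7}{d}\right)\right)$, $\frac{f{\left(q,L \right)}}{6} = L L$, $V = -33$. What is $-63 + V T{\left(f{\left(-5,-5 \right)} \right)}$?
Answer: $- \frac{110104485}{148} \approx -7.4395 \cdot 10^{5}$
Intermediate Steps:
$f{\left(q,L \right)} = 6 L^{2}$ ($f{\left(q,L \right)} = 6 L L = 6 L^{2}$)
$T{\left(d \right)} = -3 + d \left(d + \frac{7}{d} + \frac{d}{-8 + 4 d}\right)$ ($T{\left(d \right)} = -3 + \left(d + 0\right) \left(d + \left(\frac{d}{\left(d - 2\right) 4} + \frac{7}{d}\right)\right) = -3 + d \left(d + \left(\frac{d}{\left(-2 + d\right) 4} + \frac{7}{d}\right)\right) = -3 + d \left(d + \left(\frac{d}{-8 + 4 d} + \frac{7}{d}\right)\right) = -3 + d \left(d + \left(\frac{7}{d} + \frac{d}{-8 + 4 d}\right)\right) = -3 + d \left(d + \frac{7}{d} + \frac{d}{-8 + 4 d}\right)$)
$-63 + V T{\left(f{\left(-5,-5 \right)} \right)} = -63 - 33 \frac{-8 + \left(6 \left(-5\right)^{2}\right)^{3} + 4 \cdot 6 \left(-5\right)^{2} - \frac{7 \left(6 \left(-5\right)^{2}\right)^{2}}{4}}{-2 + 6 \left(-5\right)^{2}} = -63 - 33 \frac{-8 + \left(6 \cdot 25\right)^{3} + 4 \cdot 6 \cdot 25 - \frac{7 \left(6 \cdot 25\right)^{2}}{4}}{-2 + 6 \cdot 25} = -63 - 33 \frac{-8 + 150^{3} + 4 \cdot 150 - \frac{7 \cdot 150^{2}}{4}}{-2 + 150} = -63 - 33 \frac{-8 + 3375000 + 600 - 39375}{148} = -63 - 33 \cdot \frac{1}{148} \cdot 3336217 = -63 - \frac{110095161}{148} = - \frac{110104485}{148}$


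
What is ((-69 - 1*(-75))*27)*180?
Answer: 29160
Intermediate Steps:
((-69 - 1*(-75))*27)*180 = ((-69 + 75)*27)*180 = (6*27)*180 = 162*180 = 29160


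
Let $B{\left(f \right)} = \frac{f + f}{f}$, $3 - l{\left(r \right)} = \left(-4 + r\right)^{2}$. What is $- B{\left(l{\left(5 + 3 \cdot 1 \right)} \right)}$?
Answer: $-2$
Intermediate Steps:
$l{\left(r \right)} = 3 - \left(-4 + r\right)^{2}$
$B{\left(f \right)} = 2$ ($B{\left(f \right)} = \frac{2 f}{f} = 2$)
$- B{\left(l{\left(5 + 3 \cdot 1 \right)} \right)} = \left(-1\right) 2 = -2$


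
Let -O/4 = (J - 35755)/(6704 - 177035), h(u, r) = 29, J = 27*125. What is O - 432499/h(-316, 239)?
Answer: -73671743249/4939599 ≈ -14915.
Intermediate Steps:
J = 3375
O = -129520/170331 (O = -4*(3375 - 35755)/(6704 - 177035) = -(-129520)/(-170331) = -(-129520)*(-1)/170331 = -4*32380/170331 = -129520/170331 ≈ -0.76040)
O - 432499/h(-316, 239) = -129520/170331 - 432499/29 = -73671743249/4939599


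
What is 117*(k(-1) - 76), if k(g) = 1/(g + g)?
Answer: -17901/2 ≈ -8950.5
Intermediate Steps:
k(g) = 1/(2*g)
117*(k(-1) - 76) = 117*((½)/(-1) - 76) = 117*((½)*(-1) - 76) = 117*(-½ - 76) = 117*(-153/2) = -17901/2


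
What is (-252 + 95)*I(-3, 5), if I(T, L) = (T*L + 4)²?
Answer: -18997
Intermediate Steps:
I(T, L) = (4 + L*T)² (I(T, L) = (L*T + 4)² = (4 + L*T)²)
(-252 + 95)*I(-3, 5) = (-252 + 95)*(4 + 5*(-3))² = -157*(4 - 15)² = -157*(-11)² = -157*121 = -18997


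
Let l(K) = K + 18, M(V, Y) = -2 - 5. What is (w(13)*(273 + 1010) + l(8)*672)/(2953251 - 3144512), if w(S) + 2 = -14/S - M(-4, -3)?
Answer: -292569/2486393 ≈ -0.11767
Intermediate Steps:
M(V, Y) = -7
l(K) = 18 + K
w(S) = 5 - 14/S (w(S) = -2 + (-14/S - 1*(-7)) = -2 + (-14/S + 7) = -2 + (7 - 14/S) = 5 - 14/S)
(w(13)*(273 + 1010) + l(8)*672)/(2953251 - 3144512) = ((5 - 14/13)*(273 + 1010) + (18 + 8)*672)/(2953251 - 3144512) = ((5 - 14*1/13)*1283 + 26*672)/(-191261) = ((5 - 14/13)*1283 + 17472)*(-1/191261) = ((51/13)*1283 + 17472)*(-1/191261) = (65433/13 + 17472)*(-1/191261) = (292569/13)*(-1/191261) = -292569/2486393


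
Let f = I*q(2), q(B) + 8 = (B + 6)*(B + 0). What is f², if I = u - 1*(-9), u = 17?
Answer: 43264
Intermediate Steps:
q(B) = -8 + B*(6 + B) (q(B) = -8 + (B + 6)*(B + 0) = -8 + (6 + B)*B = -8 + B*(6 + B))
I = 26 (I = 17 - 1*(-9) = 17 + 9 = 26)
f = 208 (f = 26*(-8 + 2² + 6*2) = 26*(-8 + 4 + 12) = 26*8 = 208)
f² = 208² = 43264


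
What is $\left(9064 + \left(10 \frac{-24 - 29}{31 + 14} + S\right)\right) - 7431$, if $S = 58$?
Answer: $\frac{15113}{9} \approx 1679.2$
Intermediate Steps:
$\left(9064 + \left(10 \frac{-24 - 29}{31 + 14} + S\right)\right) - 7431 = \left(9064 + \left(10 \frac{-24 - 29}{31 + 14} + 58\right)\right) - 7431 = \left(9064 + \left(10 \left(- \frac{53}{45}\right) + 58\right)\right) - 7431 = \left(9064 + \left(- \frac{106}{9} + 58\right)\right) - 7431 = \left(9064 + \frac{416}{9}\right) - 7431 = \frac{81992}{9} - 7431 = \frac{15113}{9}$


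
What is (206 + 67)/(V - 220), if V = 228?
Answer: 273/8 ≈ 34.125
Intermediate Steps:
(206 + 67)/(V - 220) = (206 + 67)/(228 - 220) = 273/8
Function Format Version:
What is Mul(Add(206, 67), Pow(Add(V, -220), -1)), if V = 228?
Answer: Rational(273, 8) ≈ 34.125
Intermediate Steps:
Mul(Add(206, 67), Pow(Add(V, -220), -1)) = Mul(Add(206, 67), Pow(Add(228, -220), -1)) = Mul(273, Pow(8, -1)) = Mul(273, Rational(1, 8)) = Rational(273, 8)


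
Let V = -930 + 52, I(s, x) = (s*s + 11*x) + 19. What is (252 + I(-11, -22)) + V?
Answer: -728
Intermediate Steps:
I(s, x) = 19 + s² + 11*x (I(s, x) = (s² + 11*x) + 19 = 19 + s² + 11*x)
V = -878
(252 + I(-11, -22)) + V = (252 + (19 + (-11)² + 11*(-22))) - 878 = (252 + (19 + 121 - 242)) - 878 = (252 - 102) - 878 = 150 - 878 = -728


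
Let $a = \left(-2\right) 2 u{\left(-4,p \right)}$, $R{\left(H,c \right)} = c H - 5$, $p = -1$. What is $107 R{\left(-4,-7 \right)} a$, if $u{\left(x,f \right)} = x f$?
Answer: $-39376$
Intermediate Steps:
$u{\left(x,f \right)} = f x$
$R{\left(H,c \right)} = -5 + H c$ ($R{\left(H,c \right)} = H c - 5 = -5 + H c$)
$a = -16$ ($a = \left(-2\right) 2 \left(\left(-1\right) \left(-4\right)\right) = \left(-4\right) 4 = -16$)
$107 R{\left(-4,-7 \right)} a = 107 \left(-5 - -28\right) \left(-16\right) = 107 \left(-5 + 28\right) \left(-16\right) = 107 \cdot 23 \left(-16\right) = 2461 \left(-16\right) = -39376$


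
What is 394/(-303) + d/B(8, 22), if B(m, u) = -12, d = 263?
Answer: -28139/1212 ≈ -23.217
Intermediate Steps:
394/(-303) + d/B(8, 22) = 394/(-303) + 263/(-12) = 394*(-1/303) + 263*(-1/12) = -394/303 - 263/12 = -28139/1212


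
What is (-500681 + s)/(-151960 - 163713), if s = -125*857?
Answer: 607806/315673 ≈ 1.9254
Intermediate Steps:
s = -107125
(-500681 + s)/(-151960 - 163713) = (-500681 - 107125)/(-151960 - 163713) = -607806/(-315673) = -607806*(-1/315673) = 607806/315673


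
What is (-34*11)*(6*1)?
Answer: -2244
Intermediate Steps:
(-34*11)*(6*1) = -374*6 = -2244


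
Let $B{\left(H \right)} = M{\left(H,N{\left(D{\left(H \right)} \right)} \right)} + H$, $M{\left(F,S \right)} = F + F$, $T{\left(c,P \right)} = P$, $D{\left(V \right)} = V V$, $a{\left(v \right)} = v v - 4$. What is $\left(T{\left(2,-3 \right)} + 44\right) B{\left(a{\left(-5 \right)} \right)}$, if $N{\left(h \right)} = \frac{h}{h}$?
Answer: $2583$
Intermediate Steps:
$a{\left(v \right)} = -4 + v^{2}$ ($a{\left(v \right)} = v^{2} - 4 = -4 + v^{2}$)
$D{\left(V \right)} = V^{2}$
$N{\left(h \right)} = 1$
$M{\left(F,S \right)} = 2 F$
$B{\left(H \right)} = 3 H$ ($B{\left(H \right)} = 2 H + H = 3 H$)
$\left(T{\left(2,-3 \right)} + 44\right) B{\left(a{\left(-5 \right)} \right)} = \left(-3 + 44\right) 3 \left(-4 + \left(-5\right)^{2}\right) = 41 \cdot 3 \left(-4 + 25\right) = 41 \cdot 3 \cdot 21 = 41 \cdot 63 = 2583$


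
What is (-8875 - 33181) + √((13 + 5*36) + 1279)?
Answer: -42056 + 8*√23 ≈ -42018.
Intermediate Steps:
(-8875 - 33181) + √((13 + 5*36) + 1279) = -42056 + √((13 + 180) + 1279) = -42056 + √(193 + 1279) = -42056 + √1472 = -42056 + 8*√23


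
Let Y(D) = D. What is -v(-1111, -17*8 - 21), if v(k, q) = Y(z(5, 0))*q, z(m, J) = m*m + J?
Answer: 3925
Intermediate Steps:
z(m, J) = J + m² (z(m, J) = m² + J = J + m²)
v(k, q) = 25*q (v(k, q) = (0 + 5²)*q = (0 + 25)*q = 25*q)
-v(-1111, -17*8 - 21) = -25*(-17*8 - 21) = -25*(-136 - 21) = -25*(-157) = -1*(-3925) = 3925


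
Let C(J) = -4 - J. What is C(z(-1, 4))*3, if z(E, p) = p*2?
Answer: -36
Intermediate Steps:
z(E, p) = 2*p
C(z(-1, 4))*3 = (-4 - 2*4)*3 = (-4 - 1*8)*3 = (-4 - 8)*3 = -12*3 = -36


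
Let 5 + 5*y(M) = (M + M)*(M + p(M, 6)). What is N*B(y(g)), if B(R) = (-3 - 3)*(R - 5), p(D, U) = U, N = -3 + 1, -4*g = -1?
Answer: -129/2 ≈ -64.500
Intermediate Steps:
g = ¼ (g = -¼*(-1) = ¼ ≈ 0.25000)
N = -2
y(M) = -1 + 2*M*(6 + M)/5 (y(M) = -1 + ((M + M)*(M + 6))/5 = -1 + ((2*M)*(6 + M))/5 = -1 + (2*M*(6 + M))/5 = -1 + 2*M*(6 + M)/5)
B(R) = 30 - 6*R (B(R) = -6*(-5 + R) = 30 - 6*R)
N*B(y(g)) = -2*(30 - 6*(-1 + 2*(¼)²/5 + (12/5)*(¼))) = -2*(30 - 6*(-1 + (⅖)*(1/16) + ⅗)) = -2*(30 - 6*(-1 + 1/40 + ⅗)) = -2*(30 - 6*(-3/8)) = -2*(30 + 9/4) = -2*129/4 = -129/2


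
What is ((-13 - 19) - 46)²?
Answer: 6084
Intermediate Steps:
((-13 - 19) - 46)² = (-32 - 46)² = (-78)² = 6084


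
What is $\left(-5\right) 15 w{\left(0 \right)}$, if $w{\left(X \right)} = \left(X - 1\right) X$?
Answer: $0$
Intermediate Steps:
$w{\left(X \right)} = X \left(-1 + X\right)$ ($w{\left(X \right)} = \left(-1 + X\right) X = X \left(-1 + X\right)$)
$\left(-5\right) 15 w{\left(0 \right)} = \left(-5\right) 15 \cdot 0 \left(-1 + 0\right) = - 75 \cdot 0 \left(-1\right) = \left(-75\right) 0 = 0$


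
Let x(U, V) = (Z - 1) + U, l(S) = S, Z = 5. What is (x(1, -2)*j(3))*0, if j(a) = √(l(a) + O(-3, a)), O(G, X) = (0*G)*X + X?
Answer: 0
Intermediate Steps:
O(G, X) = X (O(G, X) = 0*X + X = 0 + X = X)
j(a) = √2*√a (j(a) = √(a + a) = √(2*a) = √2*√a)
x(U, V) = 4 + U (x(U, V) = (5 - 1) + U = 4 + U)
(x(1, -2)*j(3))*0 = ((4 + 1)*(√2*√3))*0 = (5*√6)*0 = 0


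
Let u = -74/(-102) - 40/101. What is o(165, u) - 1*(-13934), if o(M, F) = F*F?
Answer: 369710928943/26532801 ≈ 13934.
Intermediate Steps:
u = 1697/5151 (u = -74*(-1/102) - 40*1/101 = 37/51 - 40/101 = 1697/5151 ≈ 0.32945)
o(M, F) = F**2
o(165, u) - 1*(-13934) = (1697/5151)**2 - 1*(-13934) = 2879809/26532801 + 13934 = 369710928943/26532801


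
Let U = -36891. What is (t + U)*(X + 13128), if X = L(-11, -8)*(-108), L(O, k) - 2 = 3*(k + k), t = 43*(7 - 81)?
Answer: -725161008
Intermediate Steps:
t = -3182 (t = 43*(-74) = -3182)
L(O, k) = 2 + 6*k (L(O, k) = 2 + 3*(k + k) = 2 + 3*(2*k) = 2 + 6*k)
X = 4968 (X = (2 + 6*(-8))*(-108) = (2 - 48)*(-108) = -46*(-108) = 4968)
(t + U)*(X + 13128) = (-3182 - 36891)*(4968 + 13128) = -40073*18096 = -725161008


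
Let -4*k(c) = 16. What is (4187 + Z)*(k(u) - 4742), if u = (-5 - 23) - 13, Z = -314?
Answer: -18381258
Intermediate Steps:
u = -41 (u = -28 - 13 = -41)
k(c) = -4 (k(c) = -¼*16 = -4)
(4187 + Z)*(k(u) - 4742) = (4187 - 314)*(-4 - 4742) = 3873*(-4746) = -18381258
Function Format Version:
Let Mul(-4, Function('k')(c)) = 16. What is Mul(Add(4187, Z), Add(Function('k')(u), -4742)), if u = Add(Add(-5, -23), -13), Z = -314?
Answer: -18381258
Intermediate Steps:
u = -41 (u = Add(-28, -13) = -41)
Function('k')(c) = -4 (Function('k')(c) = Mul(Rational(-1, 4), 16) = -4)
Mul(Add(4187, Z), Add(Function('k')(u), -4742)) = Mul(Add(4187, -314), Add(-4, -4742)) = Mul(3873, -4746) = -18381258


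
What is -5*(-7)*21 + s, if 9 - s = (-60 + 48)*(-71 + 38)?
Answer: 348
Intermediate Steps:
s = -387 (s = 9 - (-60 + 48)*(-71 + 38) = 9 - (-12)*(-33) = 9 - 1*396 = 9 - 396 = -387)
-5*(-7)*21 + s = -5*(-7)*21 - 387 = 35*21 - 387 = 735 - 387 = 348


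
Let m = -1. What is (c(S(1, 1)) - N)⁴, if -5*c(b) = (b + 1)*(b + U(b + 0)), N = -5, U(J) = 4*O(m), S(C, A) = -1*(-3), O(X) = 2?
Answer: 130321/625 ≈ 208.51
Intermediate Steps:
S(C, A) = 3
U(J) = 8 (U(J) = 4*2 = 8)
c(b) = -(1 + b)*(8 + b)/5 (c(b) = -(b + 1)*(b + 8)/5 = -(1 + b)*(8 + b)/5)
(c(S(1, 1)) - N)⁴ = ((-8/5 - 9/5*3 - ⅕*3²) - 1*(-5))⁴ = ((-8/5 - 27/5 - ⅕*9) + 5)⁴ = ((-8/5 - 27/5 - 9/5) + 5)⁴ = (-44/5 + 5)⁴ = (-19/5)⁴ = 130321/625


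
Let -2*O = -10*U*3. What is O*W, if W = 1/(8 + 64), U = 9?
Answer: 15/8 ≈ 1.8750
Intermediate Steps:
O = 135 (O = -(-10*9)*3/2 = -(-45)*3 = -½*(-270) = 135)
W = 1/72 ≈ 0.013889
O*W = 135*(1/72) = 15/8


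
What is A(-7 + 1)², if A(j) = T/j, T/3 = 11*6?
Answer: 1089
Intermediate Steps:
T = 198 (T = 3*(11*6) = 3*66 = 198)
A(j) = 198/j
A(-7 + 1)² = (198/(-7 + 1))² = (198/(-6))² = (198*(-⅙))² = (-33)² = 1089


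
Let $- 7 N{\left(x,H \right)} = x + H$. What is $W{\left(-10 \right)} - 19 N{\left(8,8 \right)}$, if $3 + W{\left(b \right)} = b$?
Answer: $\frac{213}{7} \approx 30.429$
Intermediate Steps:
$W{\left(b \right)} = -3 + b$
$N{\left(x,H \right)} = - \frac{H}{7} - \frac{x}{7}$ ($N{\left(x,H \right)} = - \frac{x + H}{7} = - \frac{H + x}{7} = - \frac{H}{7} - \frac{x}{7}$)
$W{\left(-10 \right)} - 19 N{\left(8,8 \right)} = \left(-3 - 10\right) - 19 \left(\left(- \frac{1}{7}\right) 8 - \frac{8}{7}\right) = -13 - 19 \left(- \frac{8}{7} - \frac{8}{7}\right) = -13 - - \frac{304}{7} = -13 + \frac{304}{7} = \frac{213}{7}$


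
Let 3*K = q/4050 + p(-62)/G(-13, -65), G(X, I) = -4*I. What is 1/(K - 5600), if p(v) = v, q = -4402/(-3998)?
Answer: -157871025/884090274416 ≈ -0.00017857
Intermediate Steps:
q = 2201/1999 (q = -4402*(-1/3998) = 2201/1999 ≈ 1.1011)
K = -12534416/157871025 (K = ((2201/1999)/4050 - 62/((-4*(-65))))/3 = ((2201/1999)*(1/4050) - 62/260)/3 = (2201/8095950 - 62*1/260)/3 = (2201/8095950 - 31/130)/3 = (1/3)*(-12534416/52623675) = -12534416/157871025 ≈ -0.079397)
1/(K - 5600) = 1/(-12534416/157871025 - 5600) = 1/(-884090274416/157871025) = -157871025/884090274416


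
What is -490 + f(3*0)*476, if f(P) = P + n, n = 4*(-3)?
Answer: -6202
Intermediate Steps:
n = -12
f(P) = -12 + P (f(P) = P - 12 = -12 + P)
-490 + f(3*0)*476 = -490 + (-12 + 3*0)*476 = -490 + (-12 + 0)*476 = -490 - 12*476 = -490 - 5712 = -6202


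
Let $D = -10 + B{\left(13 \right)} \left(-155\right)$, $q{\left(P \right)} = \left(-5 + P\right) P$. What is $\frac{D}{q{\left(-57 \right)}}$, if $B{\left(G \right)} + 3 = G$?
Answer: $- \frac{260}{589} \approx -0.44143$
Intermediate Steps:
$q{\left(P \right)} = P \left(-5 + P\right)$
$B{\left(G \right)} = -3 + G$
$D = -1560$ ($D = -10 + \left(-3 + 13\right) \left(-155\right) = -10 + 10 \left(-155\right) = -10 - 1550 = -1560$)
$\frac{D}{q{\left(-57 \right)}} = - \frac{1560}{\left(-57\right) \left(-5 - 57\right)} = - \frac{1560}{\left(-57\right) \left(-62\right)} = - \frac{1560}{3534} = \left(-1560\right) \frac{1}{3534} = - \frac{260}{589}$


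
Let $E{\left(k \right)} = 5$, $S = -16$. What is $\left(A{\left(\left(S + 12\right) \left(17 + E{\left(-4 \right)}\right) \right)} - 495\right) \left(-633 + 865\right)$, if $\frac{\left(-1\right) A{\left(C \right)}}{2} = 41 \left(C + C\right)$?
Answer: $3233384$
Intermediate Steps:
$A{\left(C \right)} = - 164 C$ ($A{\left(C \right)} = - 2 \cdot 41 \left(C + C\right) = - 2 \cdot 41 \cdot 2 C = - 2 \cdot 82 C = - 164 C$)
$\left(A{\left(\left(S + 12\right) \left(17 + E{\left(-4 \right)}\right) \right)} - 495\right) \left(-633 + 865\right) = \left(- 164 \left(-16 + 12\right) \left(17 + 5\right) - 495\right) \left(-633 + 865\right) = \left(- 164 \left(\left(-4\right) 22\right) - 495\right) 232 = \left(\left(-164\right) \left(-88\right) - 495\right) 232 = \left(14432 - 495\right) 232 = 13937 \cdot 232 = 3233384$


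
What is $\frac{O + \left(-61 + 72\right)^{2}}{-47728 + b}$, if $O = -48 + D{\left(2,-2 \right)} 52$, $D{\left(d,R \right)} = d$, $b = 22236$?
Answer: $- \frac{177}{25492} \approx -0.0069434$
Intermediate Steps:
$O = 56$ ($O = -48 + 2 \cdot 52 = -48 + 104 = 56$)
$\frac{O + \left(-61 + 72\right)^{2}}{-47728 + b} = \frac{56 + \left(-61 + 72\right)^{2}}{-47728 + 22236} = \frac{56 + 11^{2}}{-25492} = \left(56 + 121\right) \left(- \frac{1}{25492}\right) = 177 \left(- \frac{1}{25492}\right) = - \frac{177}{25492}$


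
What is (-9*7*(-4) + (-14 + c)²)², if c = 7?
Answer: 90601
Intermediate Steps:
(-9*7*(-4) + (-14 + c)²)² = (-9*7*(-4) + (-14 + 7)²)² = (-63*(-4) + (-7)²)² = (252 + 49)² = 301² = 90601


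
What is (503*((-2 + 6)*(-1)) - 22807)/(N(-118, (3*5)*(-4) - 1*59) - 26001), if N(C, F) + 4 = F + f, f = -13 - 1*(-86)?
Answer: 24819/26051 ≈ 0.95271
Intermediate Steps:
f = 73 (f = -13 + 86 = 73)
N(C, F) = 69 + F (N(C, F) = -4 + (F + 73) = -4 + (73 + F) = 69 + F)
(503*((-2 + 6)*(-1)) - 22807)/(N(-118, (3*5)*(-4) - 1*59) - 26001) = (503*((-2 + 6)*(-1)) - 22807)/((69 + ((3*5)*(-4) - 1*59)) - 26001) = (503*(4*(-1)) - 22807)/((69 + (15*(-4) - 59)) - 26001) = (503*(-4) - 22807)/((69 + (-60 - 59)) - 26001) = (-2012 - 22807)/((69 - 119) - 26001) = -24819/(-50 - 26001) = -24819/(-26051) = -24819*(-1/26051) = 24819/26051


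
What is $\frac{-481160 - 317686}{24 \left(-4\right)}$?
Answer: $\frac{133141}{16} \approx 8321.3$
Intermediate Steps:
$\frac{-481160 - 317686}{24 \left(-4\right)} = \frac{-481160 - 317686}{-96} = \left(-798846\right) \left(- \frac{1}{96}\right) = \frac{133141}{16}$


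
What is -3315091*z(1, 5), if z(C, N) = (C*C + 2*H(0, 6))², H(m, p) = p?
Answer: -560250379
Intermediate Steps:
z(C, N) = (12 + C²)² (z(C, N) = (C*C + 2*6)² = (C² + 12)² = (12 + C²)²)
-3315091*z(1, 5) = -3315091*(12 + 1²)² = -3315091*(12 + 1)² = -3315091*13² = -3315091*169 = -560250379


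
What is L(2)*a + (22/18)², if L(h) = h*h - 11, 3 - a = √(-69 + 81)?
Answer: -1580/81 + 14*√3 ≈ 4.7425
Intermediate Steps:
a = 3 - 2*√3 (a = 3 - √(-69 + 81) = 3 - √12 = 3 - 2*√3 ≈ -0.46410)
L(h) = -11 + h² (L(h) = h² - 11 = -11 + h²)
L(2)*a + (22/18)² = (-11 + 2²)*(3 - 2*√3) + (22/18)² = (-11 + 4)*(3 - 2*√3) + (22*(1/18))² = -7*(3 - 2*√3) + (11/9)² = (-21 + 14*√3) + 121/81 = -1580/81 + 14*√3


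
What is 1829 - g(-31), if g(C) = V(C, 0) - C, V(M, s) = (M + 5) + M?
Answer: 1855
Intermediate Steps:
V(M, s) = 5 + 2*M (V(M, s) = (5 + M) + M = 5 + 2*M)
g(C) = 5 + C (g(C) = (5 + 2*C) - C = 5 + C)
1829 - g(-31) = 1829 - (5 - 31) = 1829 - 1*(-26) = 1829 + 26 = 1855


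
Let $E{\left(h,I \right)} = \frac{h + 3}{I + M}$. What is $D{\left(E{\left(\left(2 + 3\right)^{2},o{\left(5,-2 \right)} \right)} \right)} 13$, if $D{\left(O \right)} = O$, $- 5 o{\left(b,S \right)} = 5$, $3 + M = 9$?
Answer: $\frac{364}{5} \approx 72.8$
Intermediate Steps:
$M = 6$ ($M = -3 + 9 = 6$)
$o{\left(b,S \right)} = -1$ ($o{\left(b,S \right)} = \left(- \frac{1}{5}\right) 5 = -1$)
$E{\left(h,I \right)} = \frac{3 + h}{6 + I}$ ($E{\left(h,I \right)} = \frac{h + 3}{I + 6} = \frac{3 + h}{6 + I}$)
$D{\left(E{\left(\left(2 + 3\right)^{2},o{\left(5,-2 \right)} \right)} \right)} 13 = \frac{3 + \left(2 + 3\right)^{2}}{6 - 1} \cdot 13 = \frac{3 + 5^{2}}{5} \cdot 13 = \frac{3 + 25}{5} \cdot 13 = \frac{1}{5} \cdot 28 \cdot 13 = \frac{28}{5} \cdot 13 = \frac{364}{5}$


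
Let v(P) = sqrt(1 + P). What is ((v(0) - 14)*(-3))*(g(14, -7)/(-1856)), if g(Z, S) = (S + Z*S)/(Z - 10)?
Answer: 4095/7424 ≈ 0.55159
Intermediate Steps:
g(Z, S) = (S + S*Z)/(-10 + Z)
((v(0) - 14)*(-3))*(g(14, -7)/(-1856)) = ((sqrt(1 + 0) - 14)*(-3))*(-7*(1 + 14)/(-10 + 14)/(-1856)) = ((sqrt(1) - 14)*(-3))*(-7*15/4*(-1/1856)) = ((1 - 14)*(-3))*(-7*1/4*15*(-1/1856)) = (-13*(-3))*(-105/4*(-1/1856)) = 39*(105/7424) = 4095/7424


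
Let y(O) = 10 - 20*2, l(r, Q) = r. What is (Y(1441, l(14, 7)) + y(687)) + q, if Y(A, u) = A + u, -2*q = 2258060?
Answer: -1127605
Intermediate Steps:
q = -1129030 (q = -½*2258060 = -1129030)
y(O) = -30 (y(O) = 10 - 40 = -30)
(Y(1441, l(14, 7)) + y(687)) + q = ((1441 + 14) - 30) - 1129030 = (1455 - 30) - 1129030 = 1425 - 1129030 = -1127605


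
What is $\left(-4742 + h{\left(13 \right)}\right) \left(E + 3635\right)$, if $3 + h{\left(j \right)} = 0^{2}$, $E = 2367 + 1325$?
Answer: $-34766615$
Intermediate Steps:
$E = 3692$
$h{\left(j \right)} = -3$ ($h{\left(j \right)} = -3 + 0^{2} = -3 + 0 = -3$)
$\left(-4742 + h{\left(13 \right)}\right) \left(E + 3635\right) = \left(-4742 - 3\right) \left(3692 + 3635\right) = \left(-4745\right) 7327 = -34766615$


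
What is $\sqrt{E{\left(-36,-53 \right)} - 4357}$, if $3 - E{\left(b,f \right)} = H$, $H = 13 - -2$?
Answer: $i \sqrt{4369} \approx 66.098 i$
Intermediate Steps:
$H = 15$ ($H = 13 + 2 = 15$)
$E{\left(b,f \right)} = -12$ ($E{\left(b,f \right)} = 3 - 15 = -12$)
$\sqrt{E{\left(-36,-53 \right)} - 4357} = \sqrt{-12 - 4357} = \sqrt{-4369} = i \sqrt{4369}$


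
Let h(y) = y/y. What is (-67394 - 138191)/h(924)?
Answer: -205585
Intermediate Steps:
h(y) = 1
(-67394 - 138191)/h(924) = (-67394 - 138191)/1 = -205585*1 = -205585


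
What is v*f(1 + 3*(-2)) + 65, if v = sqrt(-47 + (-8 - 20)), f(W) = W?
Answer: 65 - 25*I*sqrt(3) ≈ 65.0 - 43.301*I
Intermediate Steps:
v = 5*I*sqrt(3) (v = sqrt(-47 - 28) = sqrt(-75) = 5*I*sqrt(3) ≈ 8.6602*I)
v*f(1 + 3*(-2)) + 65 = (5*I*sqrt(3))*(1 + 3*(-2)) + 65 = (5*I*sqrt(3))*(1 - 6) + 65 = (5*I*sqrt(3))*(-5) + 65 = -25*I*sqrt(3) + 65 = 65 - 25*I*sqrt(3)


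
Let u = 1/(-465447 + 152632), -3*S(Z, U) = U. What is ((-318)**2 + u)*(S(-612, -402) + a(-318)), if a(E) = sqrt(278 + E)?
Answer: 4238835943906/312815 + 63266208118*I*sqrt(10)/312815 ≈ 1.3551e+7 + 6.3956e+5*I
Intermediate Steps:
S(Z, U) = -U/3
u = -1/312815 (u = 1/(-312815) = -1/312815 ≈ -3.1968e-6)
((-318)**2 + u)*(S(-612, -402) + a(-318)) = ((-318)**2 - 1/312815)*(-1/3*(-402) + sqrt(278 - 318)) = (101124 - 1/312815)*(134 + sqrt(-40)) = 31633104059*(134 + 2*I*sqrt(10))/312815 = 4238835943906/312815 + 63266208118*I*sqrt(10)/312815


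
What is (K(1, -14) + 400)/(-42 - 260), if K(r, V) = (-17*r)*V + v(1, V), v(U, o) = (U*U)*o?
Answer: -312/151 ≈ -2.0662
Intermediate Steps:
v(U, o) = o*U² (v(U, o) = U²*o = o*U²)
K(r, V) = V - 17*V*r (K(r, V) = (-17*r)*V + V*1² = -17*V*r + V*1 = -17*V*r + V = V - 17*V*r)
(K(1, -14) + 400)/(-42 - 260) = (-14*(1 - 17*1) + 400)/(-42 - 260) = (-14*(1 - 17) + 400)/(-302) = (-14*(-16) + 400)*(-1/302) = (224 + 400)*(-1/302) = 624*(-1/302) = -312/151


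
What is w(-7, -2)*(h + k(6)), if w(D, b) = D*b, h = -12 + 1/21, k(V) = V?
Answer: -250/3 ≈ -83.333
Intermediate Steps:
h = -251/21 (h = -12 + 1/21 = -251/21 ≈ -11.952)
w(-7, -2)*(h + k(6)) = (-7*(-2))*(-251/21 + 6) = 14*(-125/21) = -250/3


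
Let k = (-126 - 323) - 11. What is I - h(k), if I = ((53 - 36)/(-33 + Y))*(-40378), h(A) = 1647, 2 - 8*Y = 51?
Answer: 4975897/313 ≈ 15897.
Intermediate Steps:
Y = -49/8 (Y = ¼ - ⅛*51 = ¼ - 51/8 = -49/8 ≈ -6.1250)
k = -460 (k = -449 - 11 = -460)
I = 5491408/313 (I = ((53 - 36)/(-33 - 49/8))*(-40378) = (17/(-313/8))*(-40378) = (17*(-8/313))*(-40378) = -136/313*(-40378) = 5491408/313 ≈ 17544.)
I - h(k) = 5491408/313 - 1*1647 = 5491408/313 - 1647 = 4975897/313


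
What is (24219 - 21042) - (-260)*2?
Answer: 3697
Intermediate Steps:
(24219 - 21042) - (-260)*2 = 3177 - 65*(-8) = 3177 + 520 = 3697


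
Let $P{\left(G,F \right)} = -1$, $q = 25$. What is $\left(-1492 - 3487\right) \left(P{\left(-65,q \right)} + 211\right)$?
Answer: $-1045590$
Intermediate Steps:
$\left(-1492 - 3487\right) \left(P{\left(-65,q \right)} + 211\right) = \left(-1492 - 3487\right) \left(-1 + 211\right) = \left(-4979\right) 210 = -1045590$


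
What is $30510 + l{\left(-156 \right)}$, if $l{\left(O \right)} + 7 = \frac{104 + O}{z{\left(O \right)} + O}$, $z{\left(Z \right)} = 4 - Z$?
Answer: $30490$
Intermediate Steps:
$l{\left(O \right)} = 19 + \frac{O}{4}$ ($l{\left(O \right)} = -7 + \frac{104 + O}{\left(4 - O\right) + O} = -7 + \frac{104 + O}{4} = -7 + \left(104 + O\right) \frac{1}{4} = -7 + \left(26 + \frac{O}{4}\right) = 19 + \frac{O}{4}$)
$30510 + l{\left(-156 \right)} = 30510 + \left(19 + \frac{1}{4} \left(-156\right)\right) = 30510 + \left(19 - 39\right) = 30510 - 20 = 30490$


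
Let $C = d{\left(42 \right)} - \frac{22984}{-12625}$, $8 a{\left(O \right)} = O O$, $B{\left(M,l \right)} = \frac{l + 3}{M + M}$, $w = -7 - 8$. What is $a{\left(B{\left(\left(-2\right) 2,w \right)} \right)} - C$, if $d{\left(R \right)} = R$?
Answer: $- \frac{17589863}{404000} \approx -43.539$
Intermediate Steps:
$w = -15$ ($w = -7 - 8 = -15$)
$B{\left(M,l \right)} = \frac{3 + l}{2 M}$
$a{\left(O \right)} = \frac{O^{2}}{8}$ ($a{\left(O \right)} = \frac{O O}{8} = \frac{O^{2}}{8}$)
$C = \frac{553234}{12625}$ ($C = 42 - \frac{22984}{-12625} = 42 - - \frac{22984}{12625} = 42 + \frac{22984}{12625} = \frac{553234}{12625} \approx 43.82$)
$a{\left(B{\left(\left(-2\right) 2,w \right)} \right)} - C = \frac{\left(\frac{3 - 15}{2 \left(\left(-2\right) 2\right)}\right)^{2}}{8} - \frac{553234}{12625} = \frac{\left(\frac{1}{2} \frac{1}{-4} \left(-12\right)\right)^{2}}{8} - \frac{553234}{12625} = \frac{\left(\frac{1}{2} \left(- \frac{1}{4}\right) \left(-12\right)\right)^{2}}{8} - \frac{553234}{12625} = \frac{\left(\frac{3}{2}\right)^{2}}{8} - \frac{553234}{12625} = \frac{1}{8} \cdot \frac{9}{4} - \frac{553234}{12625} = \frac{9}{32} - \frac{553234}{12625} = - \frac{17589863}{404000}$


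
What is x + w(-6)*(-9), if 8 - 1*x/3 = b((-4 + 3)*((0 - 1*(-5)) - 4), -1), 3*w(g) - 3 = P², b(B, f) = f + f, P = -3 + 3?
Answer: 21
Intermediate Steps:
P = 0
b(B, f) = 2*f
w(g) = 1 (w(g) = 1 + (⅓)*0² = 1 + (⅓)*0 = 1 + 0 = 1)
x = 30 (x = 24 - 6*(-1) = 24 - 3*(-2) = 24 + 6 = 30)
x + w(-6)*(-9) = 30 + 1*(-9) = 30 - 9 = 21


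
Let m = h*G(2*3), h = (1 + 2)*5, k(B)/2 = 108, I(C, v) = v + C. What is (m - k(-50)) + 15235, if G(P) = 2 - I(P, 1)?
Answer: 14944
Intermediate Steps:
I(C, v) = C + v
k(B) = 216 (k(B) = 2*108 = 216)
G(P) = 1 - P (G(P) = 2 - (P + 1) = 2 - (1 + P) = 2 + (-1 - P) = 1 - P)
h = 15 (h = 3*5 = 15)
m = -75 (m = 15*(1 - 2*3) = 15*(1 - 1*6) = 15*(1 - 6) = 15*(-5) = -75)
(m - k(-50)) + 15235 = (-75 - 1*216) + 15235 = (-75 - 216) + 15235 = -291 + 15235 = 14944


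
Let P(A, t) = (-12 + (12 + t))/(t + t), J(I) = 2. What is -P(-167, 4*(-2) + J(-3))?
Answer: -1/2 ≈ -0.50000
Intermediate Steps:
P(A, t) = 1/2 (P(A, t) = t/((2*t)) = t*(1/(2*t)) = 1/2)
-P(-167, 4*(-2) + J(-3)) = -1*1/2 = -1/2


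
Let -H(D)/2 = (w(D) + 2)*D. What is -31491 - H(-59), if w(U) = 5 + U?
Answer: -25355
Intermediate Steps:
H(D) = -2*D*(7 + D) (H(D) = -2*((5 + D) + 2)*D = -2*(7 + D)*D = -2*D*(7 + D))
-31491 - H(-59) = -31491 - (-2)*(-59)*(7 - 59) = -31491 - (-2)*(-59)*(-52) = -31491 - 1*(-6136) = -31491 + 6136 = -25355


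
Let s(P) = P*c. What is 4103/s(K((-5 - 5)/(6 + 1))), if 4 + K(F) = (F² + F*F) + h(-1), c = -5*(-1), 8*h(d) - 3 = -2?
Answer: 1608376/405 ≈ 3971.3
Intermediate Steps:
h(d) = ⅛ (h(d) = 3/8 + (⅛)*(-2) = 3/8 - ¼ = ⅛)
c = 5
K(F) = -31/8 + 2*F² (K(F) = -4 + ((F² + F*F) + ⅛) = -4 + ((F² + F²) + ⅛) = -4 + (2*F² + ⅛) = -4 + (⅛ + 2*F²) = -31/8 + 2*F²)
s(P) = 5*P (s(P) = P*5 = 5*P)
4103/s(K((-5 - 5)/(6 + 1))) = 4103/((5*(-31/8 + 2*((-5 - 5)/(6 + 1))²))) = 4103/((5*(-31/8 + 2*(-10/7)²))) = 4103/((5*(-31/8 + 2*(100/49)))) = 4103/((5*(-31/8 + 200/49))) = 4103/((5*(81/392))) = 4103/(405/392) = 4103*(392/405) = 1608376/405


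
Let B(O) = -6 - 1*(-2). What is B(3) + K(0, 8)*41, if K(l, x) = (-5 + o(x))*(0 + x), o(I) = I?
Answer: 980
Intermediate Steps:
B(O) = -4 (B(O) = -6 + 2 = -4)
K(l, x) = x*(-5 + x) (K(l, x) = (-5 + x)*(0 + x) = (-5 + x)*x = x*(-5 + x))
B(3) + K(0, 8)*41 = -4 + (8*(-5 + 8))*41 = -4 + (8*3)*41 = -4 + 24*41 = -4 + 984 = 980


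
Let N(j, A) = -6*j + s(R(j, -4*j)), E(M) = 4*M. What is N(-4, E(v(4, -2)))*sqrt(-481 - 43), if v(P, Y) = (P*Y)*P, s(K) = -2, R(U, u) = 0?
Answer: 44*I*sqrt(131) ≈ 503.6*I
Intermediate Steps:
v(P, Y) = Y*P**2
N(j, A) = -2 - 6*j (N(j, A) = -6*j - 2 = -2 - 6*j)
N(-4, E(v(4, -2)))*sqrt(-481 - 43) = (-2 - 6*(-4))*sqrt(-481 - 43) = (-2 + 24)*sqrt(-524) = 22*(2*I*sqrt(131)) = 44*I*sqrt(131)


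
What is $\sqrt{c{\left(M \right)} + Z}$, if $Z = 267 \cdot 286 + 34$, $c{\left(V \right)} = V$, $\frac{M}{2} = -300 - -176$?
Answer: $2 \sqrt{19037} \approx 275.95$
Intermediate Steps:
$M = -248$ ($M = 2 \left(-300 - -176\right) = 2 \left(-300 + 176\right) = 2 \left(-124\right) = -248$)
$Z = 76396$ ($Z = 76362 + 34 = 76396$)
$\sqrt{c{\left(M \right)} + Z} = \sqrt{-248 + 76396} = \sqrt{76148} = 2 \sqrt{19037}$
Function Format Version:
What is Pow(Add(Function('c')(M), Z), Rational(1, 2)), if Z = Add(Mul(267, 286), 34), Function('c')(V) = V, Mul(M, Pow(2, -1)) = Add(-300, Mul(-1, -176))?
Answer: Mul(2, Pow(19037, Rational(1, 2))) ≈ 275.95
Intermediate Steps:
M = -248 (M = Mul(2, Add(-300, Mul(-1, -176))) = Mul(2, Add(-300, 176)) = Mul(2, -124) = -248)
Z = 76396 (Z = Add(76362, 34) = 76396)
Pow(Add(Function('c')(M), Z), Rational(1, 2)) = Pow(Add(-248, 76396), Rational(1, 2)) = Pow(76148, Rational(1, 2)) = Mul(2, Pow(19037, Rational(1, 2)))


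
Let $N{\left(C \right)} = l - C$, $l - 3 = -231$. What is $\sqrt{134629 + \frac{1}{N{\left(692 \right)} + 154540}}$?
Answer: $\frac{\sqrt{794280956605305}}{76810} \approx 366.92$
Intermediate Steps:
$l = -228$ ($l = 3 - 231 = -228$)
$N{\left(C \right)} = -228 - C$
$\sqrt{134629 + \frac{1}{N{\left(692 \right)} + 154540}} = \sqrt{134629 + \frac{1}{\left(-228 - 692\right) + 154540}} = \sqrt{134629 + \frac{1}{-920 + 154540}} = \sqrt{134629 + \frac{1}{153620}} = \sqrt{\frac{20681706981}{153620}} = \frac{\sqrt{794280956605305}}{76810}$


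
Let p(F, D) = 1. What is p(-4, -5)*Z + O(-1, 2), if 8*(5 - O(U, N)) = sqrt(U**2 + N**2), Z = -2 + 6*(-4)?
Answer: -21 - sqrt(5)/8 ≈ -21.280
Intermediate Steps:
Z = -26 (Z = -2 - 24 = -26)
O(U, N) = 5 - sqrt(N**2 + U**2)/8 (O(U, N) = 5 - sqrt(U**2 + N**2)/8 = 5 - sqrt(N**2 + U**2)/8)
p(-4, -5)*Z + O(-1, 2) = 1*(-26) + (5 - sqrt(2**2 + (-1)**2)/8) = -26 + (5 - sqrt(4 + 1)/8) = -26 + (5 - sqrt(5)/8) = -21 - sqrt(5)/8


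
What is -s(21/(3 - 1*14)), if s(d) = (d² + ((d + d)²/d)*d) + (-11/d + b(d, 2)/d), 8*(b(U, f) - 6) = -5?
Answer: -143445/6776 ≈ -21.170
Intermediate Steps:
b(U, f) = 43/8 (b(U, f) = 6 + (⅛)*(-5) = 6 - 5/8 = 43/8)
s(d) = 5*d² - 45/(8*d) (s(d) = (d² + ((d + d)²/d)*d) + (-11/d + 43/(8*d)) = (d² + ((2*d)²/d)*d) - 45/(8*d) = (d² + ((4*d²)/d)*d) - 45/(8*d) = (d² + (4*d)*d) - 45/(8*d) = (d² + 4*d²) - 45/(8*d) = 5*d² - 45/(8*d))
-s(21/(3 - 1*14)) = -5*(-9 + 8*(21/(3 - 1*14))³)/(8*(21/(3 - 1*14))) = -5*(-9 + 8*(21/(3 - 14))³)/(8*(21/(3 - 14))) = -5*(-9 + 8*(21/(-11))³)/(8*(21/(-11))) = -5*(-9 + 8*(21*(-1/11))³)/(8*(21*(-1/11))) = -5*(-9 + 8*(-21/11)³)/(8*(-21/11)) = -5*(-11)*(-9 + 8*(-9261/1331))/(8*21) = -5*(-11)*(-9 - 74088/1331)/(8*21) = -5*(-11)*(-86067)/(8*21*1331) = -1*143445/6776 = -143445/6776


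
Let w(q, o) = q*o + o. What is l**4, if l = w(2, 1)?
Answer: 81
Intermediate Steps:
w(q, o) = o + o*q (w(q, o) = o*q + o = o + o*q)
l = 3 (l = 1*(1 + 2) = 1*3 = 3)
l**4 = 3**4 = 81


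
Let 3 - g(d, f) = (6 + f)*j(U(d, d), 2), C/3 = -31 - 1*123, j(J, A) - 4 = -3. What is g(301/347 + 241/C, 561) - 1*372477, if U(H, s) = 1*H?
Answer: -373041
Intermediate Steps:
U(H, s) = H
j(J, A) = 1 (j(J, A) = 4 - 3 = 1)
C = -462 (C = 3*(-31 - 1*123) = 3*(-31 - 123) = 3*(-154) = -462)
g(d, f) = -3 - f (g(d, f) = 3 - (6 + f) = 3 + (-6 - f) = -3 - f)
g(301/347 + 241/C, 561) - 1*372477 = (-3 - 1*561) - 1*372477 = (-3 - 561) - 372477 = -564 - 372477 = -373041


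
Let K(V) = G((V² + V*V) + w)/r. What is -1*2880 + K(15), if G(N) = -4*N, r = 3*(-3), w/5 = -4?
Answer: -24200/9 ≈ -2688.9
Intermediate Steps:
w = -20 (w = 5*(-4) = -20)
r = -9
K(V) = -80/9 + 8*V²/9 (K(V) = -4*((V² + V*V) - 20)/(-9) = -4*((V² + V²) - 20)*(-⅑) = -4*(2*V² - 20)*(-⅑) = -4*(-20 + 2*V²)*(-⅑) = (80 - 8*V²)*(-⅑) = -80/9 + 8*V²/9)
-1*2880 + K(15) = -1*2880 + (-80/9 + (8/9)*15²) = -2880 + (-80/9 + (8/9)*225) = -2880 + (-80/9 + 200) = -2880 + 1720/9 = -24200/9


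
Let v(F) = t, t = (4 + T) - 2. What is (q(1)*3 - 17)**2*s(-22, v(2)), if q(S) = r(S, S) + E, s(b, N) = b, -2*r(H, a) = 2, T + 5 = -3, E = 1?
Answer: -6358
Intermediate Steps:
T = -8 (T = -5 - 3 = -8)
t = -6 (t = (4 - 8) - 2 = -4 - 2 = -6)
r(H, a) = -1 (r(H, a) = -1/2*2 = -1)
v(F) = -6
q(S) = 0 (q(S) = -1 + 1 = 0)
(q(1)*3 - 17)**2*s(-22, v(2)) = (0*3 - 17)**2*(-22) = (0 - 17)**2*(-22) = (-17)**2*(-22) = 289*(-22) = -6358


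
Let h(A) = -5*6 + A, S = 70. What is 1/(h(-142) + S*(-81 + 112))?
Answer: 1/1998 ≈ 0.00050050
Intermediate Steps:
h(A) = -30 + A
1/(h(-142) + S*(-81 + 112)) = 1/((-30 - 142) + 70*(-81 + 112)) = 1/(-172 + 70*31) = 1/(-172 + 2170) = 1/1998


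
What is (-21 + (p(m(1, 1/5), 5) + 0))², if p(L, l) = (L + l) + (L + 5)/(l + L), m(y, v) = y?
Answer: 196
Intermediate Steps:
p(L, l) = L + l + (5 + L)/(L + l) (p(L, l) = (L + l) + (5 + L)/(L + l) = L + l + (5 + L)/(L + l))
(-21 + (p(m(1, 1/5), 5) + 0))² = (-21 + ((5 + 1 + 1² + 5² + 2*1*5)/(1 + 5) + 0))² = (-21 + ((5 + 1 + 1 + 25 + 10)/6 + 0))² = (-21 + ((⅙)*42 + 0))² = (-21 + (7 + 0))² = (-21 + 7)² = (-14)² = 196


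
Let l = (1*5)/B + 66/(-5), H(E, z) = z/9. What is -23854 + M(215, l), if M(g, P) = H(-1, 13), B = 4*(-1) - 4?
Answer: -214673/9 ≈ -23853.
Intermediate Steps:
B = -8 (B = -4 - 4 = -8)
H(E, z) = z/9 (H(E, z) = z*(⅑) = z/9)
l = -553/40 (l = (1*5)/(-8) + 66/(-5) = 5*(-⅛) + 66*(-⅕) = -5/8 - 66/5 = -553/40 ≈ -13.825)
M(g, P) = 13/9 (M(g, P) = (⅑)*13 = 13/9)
-23854 + M(215, l) = -23854 + 13/9 = -214673/9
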